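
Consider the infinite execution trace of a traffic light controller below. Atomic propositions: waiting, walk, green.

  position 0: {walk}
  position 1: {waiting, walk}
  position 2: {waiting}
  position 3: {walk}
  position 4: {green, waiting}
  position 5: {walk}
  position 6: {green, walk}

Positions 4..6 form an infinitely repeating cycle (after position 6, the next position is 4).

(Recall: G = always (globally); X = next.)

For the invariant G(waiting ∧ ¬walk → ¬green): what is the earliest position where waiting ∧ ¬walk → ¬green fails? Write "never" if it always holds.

Check waiting ∧ ¬walk → ¬green at each position in order: 0 ✓, 1 ✓, 2 ✓, 3 ✓.
At position 4 the labels are {green, waiting}, so waiting ∧ ¬walk → ¬green is false there. This is the first violation.

4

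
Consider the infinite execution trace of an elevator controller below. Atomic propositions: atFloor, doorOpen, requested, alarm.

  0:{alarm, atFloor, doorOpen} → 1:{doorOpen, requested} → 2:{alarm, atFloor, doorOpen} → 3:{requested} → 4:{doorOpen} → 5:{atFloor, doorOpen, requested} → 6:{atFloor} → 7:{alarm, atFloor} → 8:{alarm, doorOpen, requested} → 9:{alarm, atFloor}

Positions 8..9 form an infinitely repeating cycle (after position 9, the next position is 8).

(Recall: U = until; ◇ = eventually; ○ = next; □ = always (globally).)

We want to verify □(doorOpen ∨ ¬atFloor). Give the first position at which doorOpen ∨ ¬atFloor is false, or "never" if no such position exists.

Check doorOpen ∨ ¬atFloor at each position in order: 0 ✓, 1 ✓, 2 ✓, 3 ✓, 4 ✓, 5 ✓.
At position 6 the labels are {atFloor}, so doorOpen ∨ ¬atFloor is false there. This is the first violation.

6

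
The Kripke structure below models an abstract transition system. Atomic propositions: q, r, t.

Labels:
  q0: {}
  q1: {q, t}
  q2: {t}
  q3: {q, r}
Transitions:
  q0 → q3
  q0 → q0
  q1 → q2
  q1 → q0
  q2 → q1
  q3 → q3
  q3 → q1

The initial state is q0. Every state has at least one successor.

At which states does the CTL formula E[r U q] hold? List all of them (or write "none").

States satisfying r: {q3}.
States satisfying q: {q1, q3}.
States satisfying E[r U q]: {q1, q3}.

{q1, q3}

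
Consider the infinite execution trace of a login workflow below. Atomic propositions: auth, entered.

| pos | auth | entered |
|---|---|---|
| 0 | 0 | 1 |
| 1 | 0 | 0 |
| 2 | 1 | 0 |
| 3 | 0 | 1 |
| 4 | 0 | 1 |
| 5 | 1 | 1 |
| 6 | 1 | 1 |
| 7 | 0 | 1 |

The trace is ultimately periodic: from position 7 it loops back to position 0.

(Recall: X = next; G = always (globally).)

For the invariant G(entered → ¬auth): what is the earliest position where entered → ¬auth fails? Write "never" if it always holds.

Check entered → ¬auth at each position in order: 0 ✓, 1 ✓, 2 ✓, 3 ✓, 4 ✓.
At position 5 the labels are {auth, entered}, so entered → ¬auth is false there. This is the first violation.

5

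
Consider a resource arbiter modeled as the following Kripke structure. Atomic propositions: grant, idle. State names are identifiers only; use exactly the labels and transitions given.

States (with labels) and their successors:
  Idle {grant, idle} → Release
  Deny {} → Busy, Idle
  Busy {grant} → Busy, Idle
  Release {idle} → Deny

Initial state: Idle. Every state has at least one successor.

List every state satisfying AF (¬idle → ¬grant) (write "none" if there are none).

States satisfying ¬idle → ¬grant: {Idle, Deny, Release}.
States satisfying AF (¬idle → ¬grant): {Idle, Deny, Release}.

{Idle, Deny, Release}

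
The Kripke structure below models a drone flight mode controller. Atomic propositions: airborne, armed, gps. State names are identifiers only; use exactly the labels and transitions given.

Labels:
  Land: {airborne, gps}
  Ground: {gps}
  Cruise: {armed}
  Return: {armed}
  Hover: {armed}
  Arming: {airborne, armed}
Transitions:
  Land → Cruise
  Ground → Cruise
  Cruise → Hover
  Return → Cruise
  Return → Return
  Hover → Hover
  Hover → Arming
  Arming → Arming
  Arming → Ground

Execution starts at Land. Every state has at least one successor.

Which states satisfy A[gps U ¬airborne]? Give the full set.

{Land, Ground, Cruise, Return, Hover}

States satisfying gps: {Land, Ground}.
States satisfying ¬airborne: {Ground, Cruise, Return, Hover}.
States satisfying A[gps U ¬airborne]: {Land, Ground, Cruise, Return, Hover}.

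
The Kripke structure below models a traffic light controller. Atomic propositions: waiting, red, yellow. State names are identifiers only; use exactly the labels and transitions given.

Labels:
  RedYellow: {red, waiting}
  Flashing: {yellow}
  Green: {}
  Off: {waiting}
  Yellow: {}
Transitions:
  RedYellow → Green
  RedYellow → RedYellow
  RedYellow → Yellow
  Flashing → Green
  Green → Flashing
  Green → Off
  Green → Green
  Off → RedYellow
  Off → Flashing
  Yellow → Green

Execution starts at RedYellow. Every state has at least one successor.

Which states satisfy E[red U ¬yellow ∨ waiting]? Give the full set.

{RedYellow, Green, Off, Yellow}

States satisfying red: {RedYellow}.
States satisfying ¬yellow ∨ waiting: {RedYellow, Green, Off, Yellow}.
States satisfying E[red U ¬yellow ∨ waiting]: {RedYellow, Green, Off, Yellow}.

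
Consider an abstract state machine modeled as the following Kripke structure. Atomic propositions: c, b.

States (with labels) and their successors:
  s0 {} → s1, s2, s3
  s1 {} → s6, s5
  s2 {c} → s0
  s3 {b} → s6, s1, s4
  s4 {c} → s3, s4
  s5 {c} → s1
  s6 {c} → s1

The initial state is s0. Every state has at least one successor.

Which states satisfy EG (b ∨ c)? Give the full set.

{s3, s4}

States satisfying b ∨ c: {s2, s3, s4, s5, s6}.
States satisfying EG (b ∨ c): {s3, s4}.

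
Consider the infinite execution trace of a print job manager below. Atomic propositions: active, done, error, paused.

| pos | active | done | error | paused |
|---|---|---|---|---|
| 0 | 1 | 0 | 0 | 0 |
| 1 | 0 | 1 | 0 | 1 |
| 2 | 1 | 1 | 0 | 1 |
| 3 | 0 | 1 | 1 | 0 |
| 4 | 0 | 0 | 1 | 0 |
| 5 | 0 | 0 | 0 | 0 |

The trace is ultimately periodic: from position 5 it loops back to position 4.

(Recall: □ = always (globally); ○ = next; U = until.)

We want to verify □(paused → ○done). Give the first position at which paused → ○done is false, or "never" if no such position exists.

paused → ○done holds at every position 0..5, and those are all the positions the trace ever visits, so the invariant □(paused → ○done) is never violated.

never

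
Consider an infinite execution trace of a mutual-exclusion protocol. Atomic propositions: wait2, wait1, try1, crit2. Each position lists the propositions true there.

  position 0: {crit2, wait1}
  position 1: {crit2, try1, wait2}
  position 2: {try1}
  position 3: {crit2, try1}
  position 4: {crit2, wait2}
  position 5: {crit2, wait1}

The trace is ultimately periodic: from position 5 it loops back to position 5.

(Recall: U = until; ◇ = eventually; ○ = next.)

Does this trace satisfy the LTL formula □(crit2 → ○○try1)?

crit2 → ○○try1 must hold at every position from 0 onward. It fails at position 3, so □(crit2 → ○○try1) is false.
Positions where crit2 holds: 0, 1, 3, 4, 5.
Check ○○try1 at each: 0→ok, 1→ok, 3→fails, 4→fails, 5→fails.

No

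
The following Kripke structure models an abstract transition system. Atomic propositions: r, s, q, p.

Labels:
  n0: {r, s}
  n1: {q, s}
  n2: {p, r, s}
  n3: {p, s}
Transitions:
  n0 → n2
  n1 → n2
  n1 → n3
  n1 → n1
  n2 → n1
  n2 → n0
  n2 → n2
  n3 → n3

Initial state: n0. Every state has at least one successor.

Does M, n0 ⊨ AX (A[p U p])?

Yes

States satisfying A[p U p]: {n2, n3}.
States satisfying AX (A[p U p]): {n0, n3}.
n0 ∈ Sat(AX (A[p U p])).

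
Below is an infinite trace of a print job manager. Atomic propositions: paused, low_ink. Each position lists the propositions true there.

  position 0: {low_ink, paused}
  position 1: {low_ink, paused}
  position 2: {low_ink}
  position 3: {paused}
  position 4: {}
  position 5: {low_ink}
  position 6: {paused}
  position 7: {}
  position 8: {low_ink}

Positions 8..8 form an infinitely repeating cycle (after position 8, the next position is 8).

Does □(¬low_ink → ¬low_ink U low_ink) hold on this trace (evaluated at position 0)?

Yes

¬low_ink → ¬low_ink U low_ink holds at every position 0..8, and those are all positions ever visited, so □(¬low_ink → ¬low_ink U low_ink) holds.
Positions where ¬low_ink holds: 3, 4, 6, 7.
Check ¬low_ink U low_ink at each: 3→ok, 4→ok, 6→ok, 7→ok.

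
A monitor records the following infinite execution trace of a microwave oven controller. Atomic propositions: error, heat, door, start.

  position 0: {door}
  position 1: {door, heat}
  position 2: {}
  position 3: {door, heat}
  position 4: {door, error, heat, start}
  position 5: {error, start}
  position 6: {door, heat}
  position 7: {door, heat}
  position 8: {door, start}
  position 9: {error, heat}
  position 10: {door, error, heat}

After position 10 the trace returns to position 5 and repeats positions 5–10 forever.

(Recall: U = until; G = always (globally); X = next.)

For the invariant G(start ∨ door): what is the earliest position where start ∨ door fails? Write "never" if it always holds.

Check start ∨ door at each position in order: 0 ✓, 1 ✓.
At position 2 the labels are {}, so start ∨ door is false there. This is the first violation.

2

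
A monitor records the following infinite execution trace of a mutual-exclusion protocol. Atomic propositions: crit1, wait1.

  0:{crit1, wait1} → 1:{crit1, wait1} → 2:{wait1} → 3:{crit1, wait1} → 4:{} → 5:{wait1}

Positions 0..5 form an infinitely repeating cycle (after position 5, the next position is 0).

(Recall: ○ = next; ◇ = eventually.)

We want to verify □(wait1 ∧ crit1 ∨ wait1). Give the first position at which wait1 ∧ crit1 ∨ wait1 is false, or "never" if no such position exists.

4

Check wait1 ∧ crit1 ∨ wait1 at each position in order: 0 ✓, 1 ✓, 2 ✓, 3 ✓.
At position 4 the labels are {}, so wait1 ∧ crit1 ∨ wait1 is false there. This is the first violation.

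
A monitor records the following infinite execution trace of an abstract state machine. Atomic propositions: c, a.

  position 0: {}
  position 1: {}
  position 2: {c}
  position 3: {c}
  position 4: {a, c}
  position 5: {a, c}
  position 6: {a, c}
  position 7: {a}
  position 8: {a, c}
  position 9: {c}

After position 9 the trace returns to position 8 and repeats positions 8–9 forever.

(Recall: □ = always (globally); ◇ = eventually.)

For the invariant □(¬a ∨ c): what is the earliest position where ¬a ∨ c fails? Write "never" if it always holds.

7

Check ¬a ∨ c at each position in order: 0 ✓, 1 ✓, 2 ✓, 3 ✓, 4 ✓, 5 ✓, 6 ✓.
At position 7 the labels are {a}, so ¬a ∨ c is false there. This is the first violation.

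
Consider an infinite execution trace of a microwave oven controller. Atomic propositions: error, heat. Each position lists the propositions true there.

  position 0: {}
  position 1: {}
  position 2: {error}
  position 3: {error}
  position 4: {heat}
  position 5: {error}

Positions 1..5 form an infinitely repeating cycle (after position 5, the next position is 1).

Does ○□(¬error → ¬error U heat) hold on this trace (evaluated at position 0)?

The position after 0 is 1; □(¬error → ¬error U heat) is false there.

Violated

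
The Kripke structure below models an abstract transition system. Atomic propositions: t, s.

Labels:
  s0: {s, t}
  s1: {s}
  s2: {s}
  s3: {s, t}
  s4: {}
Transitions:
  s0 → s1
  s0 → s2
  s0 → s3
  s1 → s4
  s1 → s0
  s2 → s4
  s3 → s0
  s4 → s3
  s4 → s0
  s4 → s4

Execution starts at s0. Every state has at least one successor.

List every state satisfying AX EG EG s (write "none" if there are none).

States satisfying EG EG s: {s0, s1, s3}.
States satisfying AX EG EG s: {s3}.

{s3}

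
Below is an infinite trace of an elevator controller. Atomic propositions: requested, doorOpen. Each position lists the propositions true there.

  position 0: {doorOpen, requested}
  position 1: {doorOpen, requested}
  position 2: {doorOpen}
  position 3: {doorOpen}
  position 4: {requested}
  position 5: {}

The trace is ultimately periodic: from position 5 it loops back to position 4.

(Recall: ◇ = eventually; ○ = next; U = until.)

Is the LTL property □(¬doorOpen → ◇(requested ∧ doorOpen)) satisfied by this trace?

¬doorOpen → ◇(requested ∧ doorOpen) must hold at every position from 0 onward. It fails at position 4, so □(¬doorOpen → ◇(requested ∧ doorOpen)) is false.
Positions where ¬doorOpen holds: 4, 5.
Check ◇(requested ∧ doorOpen) at each: 4→fails, 5→fails.

Violated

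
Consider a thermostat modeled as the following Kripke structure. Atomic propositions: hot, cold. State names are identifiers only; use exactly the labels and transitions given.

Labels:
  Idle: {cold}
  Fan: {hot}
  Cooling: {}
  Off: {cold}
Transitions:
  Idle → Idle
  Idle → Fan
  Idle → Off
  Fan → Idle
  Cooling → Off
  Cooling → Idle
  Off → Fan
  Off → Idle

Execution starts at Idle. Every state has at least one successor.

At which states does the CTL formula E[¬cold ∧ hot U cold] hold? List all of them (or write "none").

{Idle, Fan, Off}

States satisfying ¬cold ∧ hot: {Fan}.
States satisfying cold: {Idle, Off}.
States satisfying E[¬cold ∧ hot U cold]: {Idle, Fan, Off}.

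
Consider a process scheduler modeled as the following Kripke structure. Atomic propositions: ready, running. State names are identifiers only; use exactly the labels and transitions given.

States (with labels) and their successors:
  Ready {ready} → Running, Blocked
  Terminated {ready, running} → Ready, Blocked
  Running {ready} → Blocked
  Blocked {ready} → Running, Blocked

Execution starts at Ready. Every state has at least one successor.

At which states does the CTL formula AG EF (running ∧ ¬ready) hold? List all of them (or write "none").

none

States satisfying EF (running ∧ ¬ready): ∅.
States satisfying AG EF (running ∧ ¬ready): ∅.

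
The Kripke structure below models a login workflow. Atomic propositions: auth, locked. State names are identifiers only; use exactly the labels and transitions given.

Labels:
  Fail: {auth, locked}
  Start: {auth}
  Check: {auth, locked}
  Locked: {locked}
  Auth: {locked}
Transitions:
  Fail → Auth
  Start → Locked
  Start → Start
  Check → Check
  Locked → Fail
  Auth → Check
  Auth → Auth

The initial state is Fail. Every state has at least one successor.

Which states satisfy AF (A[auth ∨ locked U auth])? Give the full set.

States satisfying A[auth ∨ locked U auth]: {Fail, Start, Check, Locked}.
States satisfying AF (A[auth ∨ locked U auth]): {Fail, Start, Check, Locked}.

{Fail, Start, Check, Locked}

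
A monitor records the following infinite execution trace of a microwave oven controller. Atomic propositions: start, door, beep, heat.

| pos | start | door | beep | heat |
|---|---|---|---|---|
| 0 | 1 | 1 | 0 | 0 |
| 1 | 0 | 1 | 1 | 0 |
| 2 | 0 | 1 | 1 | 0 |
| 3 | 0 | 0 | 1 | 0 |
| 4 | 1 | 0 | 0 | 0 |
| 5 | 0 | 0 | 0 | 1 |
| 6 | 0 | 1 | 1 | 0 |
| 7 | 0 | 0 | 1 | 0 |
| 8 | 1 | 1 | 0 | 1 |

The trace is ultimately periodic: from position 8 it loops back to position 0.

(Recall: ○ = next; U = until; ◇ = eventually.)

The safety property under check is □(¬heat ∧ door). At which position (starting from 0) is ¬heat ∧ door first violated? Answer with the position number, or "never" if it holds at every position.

3

Check ¬heat ∧ door at each position in order: 0 ✓, 1 ✓, 2 ✓.
At position 3 the labels are {beep}, so ¬heat ∧ door is false there. This is the first violation.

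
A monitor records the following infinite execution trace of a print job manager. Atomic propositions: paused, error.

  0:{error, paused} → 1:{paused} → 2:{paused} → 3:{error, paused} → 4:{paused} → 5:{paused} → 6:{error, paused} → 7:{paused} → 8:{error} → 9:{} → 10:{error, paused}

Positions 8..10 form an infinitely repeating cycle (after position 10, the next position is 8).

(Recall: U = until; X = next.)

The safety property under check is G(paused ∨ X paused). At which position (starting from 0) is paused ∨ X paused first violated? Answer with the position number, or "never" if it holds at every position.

8

Check paused ∨ X paused at each position in order: 0 ✓, 1 ✓, 2 ✓, 3 ✓, 4 ✓, 5 ✓, 6 ✓, 7 ✓.
At position 8 the labels are {error} and the next position 9 has {}, so paused ∨ X paused is false there. This is the first violation.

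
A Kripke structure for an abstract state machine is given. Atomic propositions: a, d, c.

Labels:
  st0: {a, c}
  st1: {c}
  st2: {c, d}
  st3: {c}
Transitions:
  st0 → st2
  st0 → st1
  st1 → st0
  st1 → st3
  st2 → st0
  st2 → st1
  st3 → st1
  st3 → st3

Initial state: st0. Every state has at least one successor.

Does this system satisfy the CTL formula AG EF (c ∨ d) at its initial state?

States satisfying EF (c ∨ d): {st0, st1, st2, st3}.
States satisfying AG EF (c ∨ d): {st0, st1, st2, st3}.
Every state reachable from st0 satisfies EF (c ∨ d).
st0 ∈ Sat(AG EF (c ∨ d)).

Satisfied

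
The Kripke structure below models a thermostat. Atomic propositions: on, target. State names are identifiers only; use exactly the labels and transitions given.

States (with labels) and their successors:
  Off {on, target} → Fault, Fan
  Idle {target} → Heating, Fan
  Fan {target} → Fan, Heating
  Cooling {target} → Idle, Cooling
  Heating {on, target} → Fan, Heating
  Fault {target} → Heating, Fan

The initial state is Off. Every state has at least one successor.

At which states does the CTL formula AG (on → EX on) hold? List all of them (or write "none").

{Idle, Fan, Cooling, Heating, Fault}

States satisfying on → EX on: {Idle, Fan, Cooling, Heating, Fault}.
States satisfying AG (on → EX on): {Idle, Fan, Cooling, Heating, Fault}.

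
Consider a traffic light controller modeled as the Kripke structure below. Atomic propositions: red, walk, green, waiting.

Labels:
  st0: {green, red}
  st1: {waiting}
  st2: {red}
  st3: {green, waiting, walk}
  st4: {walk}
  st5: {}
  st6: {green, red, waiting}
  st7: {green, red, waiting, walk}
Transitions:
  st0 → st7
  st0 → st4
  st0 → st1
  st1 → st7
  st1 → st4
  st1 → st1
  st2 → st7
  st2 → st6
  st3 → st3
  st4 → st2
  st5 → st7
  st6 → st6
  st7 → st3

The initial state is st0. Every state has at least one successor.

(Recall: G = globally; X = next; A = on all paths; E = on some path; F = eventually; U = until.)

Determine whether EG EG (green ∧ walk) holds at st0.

No

States satisfying EG (green ∧ walk): {st3, st7}.
States satisfying EG EG (green ∧ walk): {st3, st7}.
No suitable path/successor from st0 witnesses the formula.
st0 ∉ Sat(EG EG (green ∧ walk)).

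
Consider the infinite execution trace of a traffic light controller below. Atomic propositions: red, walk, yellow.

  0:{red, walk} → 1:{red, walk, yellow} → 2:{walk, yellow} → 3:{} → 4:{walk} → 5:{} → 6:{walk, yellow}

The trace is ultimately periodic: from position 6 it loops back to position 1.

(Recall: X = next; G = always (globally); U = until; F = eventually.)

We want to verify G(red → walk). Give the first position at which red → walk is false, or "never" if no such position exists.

red → walk holds at every position 0..6, and those are all the positions the trace ever visits, so the invariant G(red → walk) is never violated.

never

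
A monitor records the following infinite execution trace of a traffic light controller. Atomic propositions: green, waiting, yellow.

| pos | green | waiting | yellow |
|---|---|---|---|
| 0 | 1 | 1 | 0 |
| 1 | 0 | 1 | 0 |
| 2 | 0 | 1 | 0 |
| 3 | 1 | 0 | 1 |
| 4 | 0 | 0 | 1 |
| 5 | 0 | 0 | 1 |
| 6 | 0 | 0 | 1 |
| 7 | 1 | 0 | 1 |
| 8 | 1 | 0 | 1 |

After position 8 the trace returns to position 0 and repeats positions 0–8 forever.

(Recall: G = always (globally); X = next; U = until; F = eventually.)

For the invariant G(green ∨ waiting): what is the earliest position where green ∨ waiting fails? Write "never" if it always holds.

Check green ∨ waiting at each position in order: 0 ✓, 1 ✓, 2 ✓, 3 ✓.
At position 4 the labels are {yellow}, so green ∨ waiting is false there. This is the first violation.

4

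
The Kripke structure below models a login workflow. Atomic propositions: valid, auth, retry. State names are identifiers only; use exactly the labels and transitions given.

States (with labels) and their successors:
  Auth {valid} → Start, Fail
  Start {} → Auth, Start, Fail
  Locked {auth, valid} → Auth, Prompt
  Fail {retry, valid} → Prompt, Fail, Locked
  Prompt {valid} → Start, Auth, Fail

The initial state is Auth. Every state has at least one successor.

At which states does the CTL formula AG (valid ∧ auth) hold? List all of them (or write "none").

States satisfying valid ∧ auth: {Locked}.
States satisfying AG (valid ∧ auth): ∅.

none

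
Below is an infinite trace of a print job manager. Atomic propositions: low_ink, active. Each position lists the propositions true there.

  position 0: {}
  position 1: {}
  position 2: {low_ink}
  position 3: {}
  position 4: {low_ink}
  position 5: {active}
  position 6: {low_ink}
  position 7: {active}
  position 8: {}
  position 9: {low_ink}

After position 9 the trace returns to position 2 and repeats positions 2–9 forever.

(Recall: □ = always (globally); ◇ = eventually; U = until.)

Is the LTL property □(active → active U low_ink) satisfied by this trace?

active → active U low_ink must hold at every position from 0 onward. It fails at position 7, so □(active → active U low_ink) is false.
Positions where active holds: 5, 7.
Check active U low_ink at each: 5→ok, 7→fails.

No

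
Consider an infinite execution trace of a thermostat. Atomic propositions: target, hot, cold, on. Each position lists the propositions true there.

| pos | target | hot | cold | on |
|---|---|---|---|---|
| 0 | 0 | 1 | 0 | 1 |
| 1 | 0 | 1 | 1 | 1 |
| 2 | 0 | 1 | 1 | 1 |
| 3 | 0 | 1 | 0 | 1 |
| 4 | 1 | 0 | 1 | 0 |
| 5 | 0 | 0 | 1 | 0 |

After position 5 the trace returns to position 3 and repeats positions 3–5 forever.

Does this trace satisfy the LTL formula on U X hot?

Yes

Walking from position 0: X hot first holds at position 0, and on holds at every earlier position along the way, so on U X hot holds.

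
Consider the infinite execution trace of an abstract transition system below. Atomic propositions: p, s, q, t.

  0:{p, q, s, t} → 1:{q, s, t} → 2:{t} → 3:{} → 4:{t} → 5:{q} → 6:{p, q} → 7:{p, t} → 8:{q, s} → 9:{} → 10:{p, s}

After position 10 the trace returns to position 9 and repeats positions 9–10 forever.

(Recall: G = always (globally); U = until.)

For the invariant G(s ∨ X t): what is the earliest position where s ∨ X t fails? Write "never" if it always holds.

2

Check s ∨ X t at each position in order: 0 ✓, 1 ✓.
At position 2 the labels are {t} and the next position 3 has {}, so s ∨ X t is false there. This is the first violation.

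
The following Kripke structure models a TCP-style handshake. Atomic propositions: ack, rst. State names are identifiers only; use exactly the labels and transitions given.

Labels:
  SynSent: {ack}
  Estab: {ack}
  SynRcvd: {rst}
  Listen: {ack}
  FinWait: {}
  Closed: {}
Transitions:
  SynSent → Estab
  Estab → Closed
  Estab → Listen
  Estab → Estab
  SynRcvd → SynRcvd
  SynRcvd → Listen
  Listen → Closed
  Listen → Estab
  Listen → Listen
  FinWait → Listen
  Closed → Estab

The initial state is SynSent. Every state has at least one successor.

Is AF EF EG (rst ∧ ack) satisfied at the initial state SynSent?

Does not hold

States satisfying EF EG (rst ∧ ack): ∅.
States satisfying AF EF EG (rst ∧ ack): ∅.
There is a path from SynSent along which EF EG (rst ∧ ack) never holds.
SynSent ∉ Sat(AF EF EG (rst ∧ ack)).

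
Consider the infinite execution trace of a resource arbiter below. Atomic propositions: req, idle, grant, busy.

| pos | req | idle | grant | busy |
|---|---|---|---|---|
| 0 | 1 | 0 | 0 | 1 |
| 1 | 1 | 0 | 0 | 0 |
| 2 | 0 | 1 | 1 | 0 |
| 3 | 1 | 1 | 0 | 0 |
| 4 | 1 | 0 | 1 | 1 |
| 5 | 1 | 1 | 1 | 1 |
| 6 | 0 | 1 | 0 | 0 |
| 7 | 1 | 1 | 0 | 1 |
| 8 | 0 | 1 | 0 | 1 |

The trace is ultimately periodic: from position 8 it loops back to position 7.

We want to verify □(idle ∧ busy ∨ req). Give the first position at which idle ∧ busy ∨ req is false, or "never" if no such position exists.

2

Check idle ∧ busy ∨ req at each position in order: 0 ✓, 1 ✓.
At position 2 the labels are {grant, idle}, so idle ∧ busy ∨ req is false there. This is the first violation.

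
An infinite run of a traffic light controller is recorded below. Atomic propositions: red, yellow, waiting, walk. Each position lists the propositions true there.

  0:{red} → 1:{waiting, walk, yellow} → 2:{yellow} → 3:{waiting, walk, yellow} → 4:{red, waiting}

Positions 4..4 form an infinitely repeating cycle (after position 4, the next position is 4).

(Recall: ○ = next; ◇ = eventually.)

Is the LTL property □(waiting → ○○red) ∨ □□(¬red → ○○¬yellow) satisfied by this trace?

No

waiting → ○○red must hold at every position from 0 onward. It fails at position 1, so □(waiting → ○○red) is false.
Positions where waiting holds: 1, 3, 4.
Check ○○red at each: 1→fails, 3→ok, 4→ok.
□(¬red → ○○¬yellow) must hold at every position from 0 onward. It fails at position 0, so □□(¬red → ○○¬yellow) is false.
At position 0: □(waiting → ○○red) is false; □□(¬red → ○○¬yellow) is false; so □(waiting → ○○red) ∨ □□(¬red → ○○¬yellow) is false.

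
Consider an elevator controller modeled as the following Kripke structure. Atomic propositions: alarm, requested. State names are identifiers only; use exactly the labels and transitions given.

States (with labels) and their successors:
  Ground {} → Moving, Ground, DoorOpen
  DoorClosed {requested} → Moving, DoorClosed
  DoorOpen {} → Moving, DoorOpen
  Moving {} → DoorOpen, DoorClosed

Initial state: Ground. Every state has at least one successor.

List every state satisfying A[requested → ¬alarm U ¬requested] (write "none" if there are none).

States satisfying requested → ¬alarm: {Ground, DoorClosed, DoorOpen, Moving}.
States satisfying ¬requested: {Ground, DoorOpen, Moving}.
States satisfying A[requested → ¬alarm U ¬requested]: {Ground, DoorOpen, Moving}.

{Ground, DoorOpen, Moving}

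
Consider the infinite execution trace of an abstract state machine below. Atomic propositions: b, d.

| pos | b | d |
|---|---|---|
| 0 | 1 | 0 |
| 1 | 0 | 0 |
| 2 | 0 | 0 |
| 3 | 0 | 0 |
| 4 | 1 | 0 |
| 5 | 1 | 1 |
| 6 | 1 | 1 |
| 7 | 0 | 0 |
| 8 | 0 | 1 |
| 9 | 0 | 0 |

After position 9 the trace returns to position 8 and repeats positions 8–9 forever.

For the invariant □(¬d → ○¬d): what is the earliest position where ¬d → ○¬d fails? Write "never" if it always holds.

4

Check ¬d → ○¬d at each position in order: 0 ✓, 1 ✓, 2 ✓, 3 ✓.
At position 4 the labels are {b} and the next position 5 has {b, d}, so ¬d → ○¬d is false there. This is the first violation.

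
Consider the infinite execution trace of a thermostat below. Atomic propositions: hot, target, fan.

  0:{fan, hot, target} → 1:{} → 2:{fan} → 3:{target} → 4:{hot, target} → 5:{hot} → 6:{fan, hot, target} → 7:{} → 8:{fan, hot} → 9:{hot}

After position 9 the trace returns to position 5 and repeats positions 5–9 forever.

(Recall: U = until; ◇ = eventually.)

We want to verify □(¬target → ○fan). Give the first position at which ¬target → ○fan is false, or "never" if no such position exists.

2

Check ¬target → ○fan at each position in order: 0 ✓, 1 ✓.
At position 2 the labels are {fan} and the next position 3 has {target}, so ¬target → ○fan is false there. This is the first violation.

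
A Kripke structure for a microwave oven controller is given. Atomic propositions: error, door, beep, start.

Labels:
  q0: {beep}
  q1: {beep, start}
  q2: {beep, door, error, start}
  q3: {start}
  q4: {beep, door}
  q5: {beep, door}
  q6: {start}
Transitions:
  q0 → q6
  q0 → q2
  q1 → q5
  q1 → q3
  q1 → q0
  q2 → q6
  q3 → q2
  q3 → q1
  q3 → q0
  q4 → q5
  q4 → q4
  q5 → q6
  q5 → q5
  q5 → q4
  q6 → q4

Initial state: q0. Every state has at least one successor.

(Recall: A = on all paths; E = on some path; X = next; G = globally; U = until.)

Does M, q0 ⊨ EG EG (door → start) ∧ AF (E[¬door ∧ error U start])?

No

States satisfying EG (door → start): {q1, q3}.
States satisfying EG EG (door → start): {q1, q3}.
States satisfying E[¬door ∧ error U start]: {q1, q2, q3, q6}.
States satisfying AF (E[¬door ∧ error U start]): {q0, q1, q2, q3, q6}.
States satisfying EG EG (door → start) ∧ AF (E[¬door ∧ error U start]): {q1, q3}.
q0 ∉ Sat(EG EG (door → start) ∧ AF (E[¬door ∧ error U start])).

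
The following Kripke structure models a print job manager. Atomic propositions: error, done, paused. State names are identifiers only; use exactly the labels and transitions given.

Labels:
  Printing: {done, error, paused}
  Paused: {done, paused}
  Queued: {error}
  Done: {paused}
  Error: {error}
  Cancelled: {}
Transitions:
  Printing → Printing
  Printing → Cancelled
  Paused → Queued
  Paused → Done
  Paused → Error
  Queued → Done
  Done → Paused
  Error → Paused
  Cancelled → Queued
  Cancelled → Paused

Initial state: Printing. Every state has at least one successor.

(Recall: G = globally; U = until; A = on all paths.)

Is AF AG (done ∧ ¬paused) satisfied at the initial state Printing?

States satisfying AG (done ∧ ¬paused): ∅.
States satisfying AF AG (done ∧ ¬paused): ∅.
There is a path from Printing along which AG (done ∧ ¬paused) never holds.
Printing ∉ Sat(AF AG (done ∧ ¬paused)).

Violated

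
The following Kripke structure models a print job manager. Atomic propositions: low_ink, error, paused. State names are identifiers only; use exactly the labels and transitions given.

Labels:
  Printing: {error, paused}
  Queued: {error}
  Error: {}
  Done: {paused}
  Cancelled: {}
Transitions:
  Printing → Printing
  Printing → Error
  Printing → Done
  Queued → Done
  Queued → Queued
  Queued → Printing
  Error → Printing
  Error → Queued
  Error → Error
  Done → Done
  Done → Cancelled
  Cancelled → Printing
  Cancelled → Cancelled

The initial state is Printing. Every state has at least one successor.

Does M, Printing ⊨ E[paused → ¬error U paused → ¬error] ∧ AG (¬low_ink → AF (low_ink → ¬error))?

States satisfying paused → ¬error: {Queued, Error, Done, Cancelled}.
States satisfying E[paused → ¬error U paused → ¬error]: {Queued, Error, Done, Cancelled}.
States satisfying ¬low_ink → AF (low_ink → ¬error): {Printing, Queued, Error, Done, Cancelled}.
States satisfying AG (¬low_ink → AF (low_ink → ¬error)): {Printing, Queued, Error, Done, Cancelled}.
States satisfying E[paused → ¬error U paused → ¬error] ∧ AG (¬low_ink → AF (low_ink → ¬error)): {Queued, Error, Done, Cancelled}.
Printing ∉ Sat(E[paused → ¬error U paused → ¬error] ∧ AG (¬low_ink → AF (low_ink → ¬error))).

Violated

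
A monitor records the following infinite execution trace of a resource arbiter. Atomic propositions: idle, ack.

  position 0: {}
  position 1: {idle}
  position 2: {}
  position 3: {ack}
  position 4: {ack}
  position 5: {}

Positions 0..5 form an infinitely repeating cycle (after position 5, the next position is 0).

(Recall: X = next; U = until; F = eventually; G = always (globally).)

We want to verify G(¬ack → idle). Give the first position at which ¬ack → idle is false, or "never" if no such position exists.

0

At position 0 the labels are {}, so ¬ack → idle is false there. This is the first violation.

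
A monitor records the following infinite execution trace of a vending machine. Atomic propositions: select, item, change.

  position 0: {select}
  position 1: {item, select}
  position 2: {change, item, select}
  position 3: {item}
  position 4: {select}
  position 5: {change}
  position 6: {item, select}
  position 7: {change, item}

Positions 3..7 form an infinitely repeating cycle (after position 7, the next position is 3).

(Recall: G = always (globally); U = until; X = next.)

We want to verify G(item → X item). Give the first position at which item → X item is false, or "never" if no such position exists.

3

Check item → X item at each position in order: 0 ✓, 1 ✓, 2 ✓.
At position 3 the labels are {item} and the next position 4 has {select}, so item → X item is false there. This is the first violation.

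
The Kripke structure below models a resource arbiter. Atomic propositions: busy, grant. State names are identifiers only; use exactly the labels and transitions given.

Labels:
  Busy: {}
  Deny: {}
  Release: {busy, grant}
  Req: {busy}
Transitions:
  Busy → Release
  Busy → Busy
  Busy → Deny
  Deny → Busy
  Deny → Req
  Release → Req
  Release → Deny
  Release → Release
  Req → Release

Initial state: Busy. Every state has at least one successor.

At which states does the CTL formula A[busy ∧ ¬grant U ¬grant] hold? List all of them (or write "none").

{Busy, Deny, Req}

States satisfying busy ∧ ¬grant: {Req}.
States satisfying ¬grant: {Busy, Deny, Req}.
States satisfying A[busy ∧ ¬grant U ¬grant]: {Busy, Deny, Req}.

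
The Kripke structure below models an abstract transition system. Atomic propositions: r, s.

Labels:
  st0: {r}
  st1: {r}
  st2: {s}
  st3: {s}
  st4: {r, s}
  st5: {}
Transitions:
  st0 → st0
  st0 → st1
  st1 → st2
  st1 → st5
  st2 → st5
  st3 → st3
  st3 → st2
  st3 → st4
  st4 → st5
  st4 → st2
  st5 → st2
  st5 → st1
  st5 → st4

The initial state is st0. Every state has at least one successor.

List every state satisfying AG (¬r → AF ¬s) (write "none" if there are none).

{st0, st1, st2, st4, st5}

States satisfying ¬r → AF ¬s: {st0, st1, st2, st4, st5}.
States satisfying AG (¬r → AF ¬s): {st0, st1, st2, st4, st5}.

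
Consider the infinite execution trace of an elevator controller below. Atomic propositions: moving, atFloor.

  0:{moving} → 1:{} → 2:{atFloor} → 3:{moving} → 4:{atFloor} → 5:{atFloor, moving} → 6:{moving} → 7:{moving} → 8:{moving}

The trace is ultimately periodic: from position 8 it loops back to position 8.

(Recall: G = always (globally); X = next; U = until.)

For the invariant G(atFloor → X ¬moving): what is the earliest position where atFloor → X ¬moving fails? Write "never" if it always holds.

Check atFloor → X ¬moving at each position in order: 0 ✓, 1 ✓.
At position 2 the labels are {atFloor} and the next position 3 has {moving}, so atFloor → X ¬moving is false there. This is the first violation.

2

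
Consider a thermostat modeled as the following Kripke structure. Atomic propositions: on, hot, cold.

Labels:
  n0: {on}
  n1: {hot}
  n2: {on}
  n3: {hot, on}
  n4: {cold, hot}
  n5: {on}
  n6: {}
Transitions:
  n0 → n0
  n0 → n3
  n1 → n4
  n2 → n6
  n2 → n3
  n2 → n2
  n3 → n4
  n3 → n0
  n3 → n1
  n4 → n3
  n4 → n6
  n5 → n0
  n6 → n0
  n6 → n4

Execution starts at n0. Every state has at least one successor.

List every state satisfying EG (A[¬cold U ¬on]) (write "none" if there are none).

{n1, n4, n6}

States satisfying A[¬cold U ¬on]: {n1, n4, n6}.
States satisfying EG (A[¬cold U ¬on]): {n1, n4, n6}.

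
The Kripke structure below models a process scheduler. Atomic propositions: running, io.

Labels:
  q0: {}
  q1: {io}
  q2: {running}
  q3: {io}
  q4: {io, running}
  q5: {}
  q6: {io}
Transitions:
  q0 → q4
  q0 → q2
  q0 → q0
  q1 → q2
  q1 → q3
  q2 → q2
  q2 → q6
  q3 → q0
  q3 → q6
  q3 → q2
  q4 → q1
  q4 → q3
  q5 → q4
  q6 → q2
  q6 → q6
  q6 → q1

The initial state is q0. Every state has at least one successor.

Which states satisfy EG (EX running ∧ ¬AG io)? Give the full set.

{q0, q1, q2, q3, q6}

States satisfying EX running ∧ ¬AG io: {q0, q1, q2, q3, q5, q6}.
States satisfying EG (EX running ∧ ¬AG io): {q0, q1, q2, q3, q6}.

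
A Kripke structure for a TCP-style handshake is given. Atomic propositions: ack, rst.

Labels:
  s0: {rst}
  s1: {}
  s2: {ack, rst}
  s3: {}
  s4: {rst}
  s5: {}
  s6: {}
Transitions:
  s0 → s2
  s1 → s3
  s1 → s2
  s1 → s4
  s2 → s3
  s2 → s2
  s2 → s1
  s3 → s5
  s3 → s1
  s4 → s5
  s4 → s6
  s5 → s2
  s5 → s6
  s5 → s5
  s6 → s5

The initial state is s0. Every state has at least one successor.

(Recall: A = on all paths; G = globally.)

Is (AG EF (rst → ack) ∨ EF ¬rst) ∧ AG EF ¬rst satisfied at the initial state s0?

States satisfying EF (rst → ack): {s0, s1, s2, s3, s4, s5, s6}.
States satisfying AG EF (rst → ack): {s0, s1, s2, s3, s4, s5, s6}.
States satisfying ¬rst: {s1, s3, s5, s6}.
States satisfying EF ¬rst: {s0, s1, s2, s3, s4, s5, s6}.
States satisfying AG EF (rst → ack) ∨ EF ¬rst: {s0, s1, s2, s3, s4, s5, s6}.
States satisfying AG EF ¬rst: {s0, s1, s2, s3, s4, s5, s6}.
States satisfying (AG EF (rst → ack) ∨ EF ¬rst) ∧ AG EF ¬rst: {s0, s1, s2, s3, s4, s5, s6}.
s0 ∈ Sat((AG EF (rst → ack) ∨ EF ¬rst) ∧ AG EF ¬rst).

Holds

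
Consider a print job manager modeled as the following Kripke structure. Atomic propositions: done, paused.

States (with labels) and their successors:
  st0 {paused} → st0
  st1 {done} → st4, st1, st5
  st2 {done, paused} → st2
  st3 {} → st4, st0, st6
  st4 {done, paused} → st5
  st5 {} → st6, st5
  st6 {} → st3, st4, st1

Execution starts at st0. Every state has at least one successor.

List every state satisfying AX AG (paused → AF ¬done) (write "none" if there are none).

States satisfying AG (paused → AF ¬done): {st0, st1, st3, st4, st5, st6}.
States satisfying AX AG (paused → AF ¬done): {st0, st1, st3, st4, st5, st6}.

{st0, st1, st3, st4, st5, st6}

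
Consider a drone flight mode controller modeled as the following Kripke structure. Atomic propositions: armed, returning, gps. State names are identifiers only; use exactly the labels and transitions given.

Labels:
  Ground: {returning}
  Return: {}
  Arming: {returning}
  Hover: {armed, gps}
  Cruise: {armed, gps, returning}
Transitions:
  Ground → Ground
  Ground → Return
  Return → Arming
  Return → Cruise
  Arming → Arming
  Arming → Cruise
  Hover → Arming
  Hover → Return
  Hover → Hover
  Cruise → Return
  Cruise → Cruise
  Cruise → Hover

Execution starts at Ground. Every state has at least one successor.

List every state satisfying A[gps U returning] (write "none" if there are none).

States satisfying gps: {Hover, Cruise}.
States satisfying returning: {Ground, Arming, Cruise}.
States satisfying A[gps U returning]: {Ground, Arming, Cruise}.

{Ground, Arming, Cruise}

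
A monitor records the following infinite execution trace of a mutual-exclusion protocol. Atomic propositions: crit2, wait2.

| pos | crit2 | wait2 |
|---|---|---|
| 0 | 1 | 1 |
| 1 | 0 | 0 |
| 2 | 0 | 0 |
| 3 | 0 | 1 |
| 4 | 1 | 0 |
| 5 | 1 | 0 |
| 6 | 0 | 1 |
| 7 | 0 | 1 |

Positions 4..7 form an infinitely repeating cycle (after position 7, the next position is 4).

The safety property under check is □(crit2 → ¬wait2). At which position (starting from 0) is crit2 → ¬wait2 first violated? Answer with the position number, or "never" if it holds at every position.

0

At position 0 the labels are {crit2, wait2}, so crit2 → ¬wait2 is false there. This is the first violation.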